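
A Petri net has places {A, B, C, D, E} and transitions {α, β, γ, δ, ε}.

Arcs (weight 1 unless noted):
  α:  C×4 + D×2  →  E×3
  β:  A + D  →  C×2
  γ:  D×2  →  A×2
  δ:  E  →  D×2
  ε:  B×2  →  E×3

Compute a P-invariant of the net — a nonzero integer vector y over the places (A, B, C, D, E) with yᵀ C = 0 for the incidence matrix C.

Incidence matrix C (rows=places, cols=transitions):
        α    β    γ    δ    ε
    A   0   -1    2    0    0
    B   0    0    0    0   -2
    C  -4    2    0    0    0
    D  -2   -1   -2    2    0
    E   3    0    0   -1    3

Candidate y = [1, 3, 1, 1, 2]; check y·C column-wise:
  col α: 1·0 + 3·0 + 1·-4 + 1·-2 + 2·3 = 0
  col β: 1·-1 + 3·0 + 1·2 + 1·-1 + 2·0 = 0
  col γ: 1·2 + 3·0 + 1·0 + 1·-2 + 2·0 = 0
  col δ: 1·0 + 3·0 + 1·0 + 1·2 + 2·-1 = 0
  col ε: 1·0 + 3·-2 + 1·0 + 1·0 + 2·3 = 0

y = (A:1, B:3, C:1, D:1, E:2)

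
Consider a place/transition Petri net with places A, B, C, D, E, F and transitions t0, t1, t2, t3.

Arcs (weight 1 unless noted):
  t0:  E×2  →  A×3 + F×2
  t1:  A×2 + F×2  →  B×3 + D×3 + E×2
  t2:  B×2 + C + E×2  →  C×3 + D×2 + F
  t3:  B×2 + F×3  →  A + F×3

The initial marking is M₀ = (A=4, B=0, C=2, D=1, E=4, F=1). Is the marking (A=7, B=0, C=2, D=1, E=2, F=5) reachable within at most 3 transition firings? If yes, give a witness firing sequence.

NO — not reachable within 3 firings

depth 0: 1 marking
depth 1: 2 markings reached so far
depth 2: 4 markings reached so far
depth 3: 6 markings reached so far
target is not among the 6 markings reachable within 3 steps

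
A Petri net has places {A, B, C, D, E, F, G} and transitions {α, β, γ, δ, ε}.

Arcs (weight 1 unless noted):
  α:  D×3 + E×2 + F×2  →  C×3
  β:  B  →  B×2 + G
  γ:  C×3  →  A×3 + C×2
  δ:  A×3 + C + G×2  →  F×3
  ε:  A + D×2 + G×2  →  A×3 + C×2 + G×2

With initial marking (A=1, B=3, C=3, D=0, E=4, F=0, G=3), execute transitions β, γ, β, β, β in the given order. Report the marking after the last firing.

(A=4, B=7, C=2, D=0, E=4, F=0, G=7)

step 1: fire β:  (A=1, B=3, C=3, D=0, E=4, F=0, G=3) → (A=1, B=4, C=3, D=0, E=4, F=0, G=4)
step 2: fire γ:  (A=1, B=4, C=3, D=0, E=4, F=0, G=4) → (A=4, B=4, C=2, D=0, E=4, F=0, G=4)
step 3: fire β:  (A=4, B=4, C=2, D=0, E=4, F=0, G=4) → (A=4, B=5, C=2, D=0, E=4, F=0, G=5)
step 4: fire β:  (A=4, B=5, C=2, D=0, E=4, F=0, G=5) → (A=4, B=6, C=2, D=0, E=4, F=0, G=6)
step 5: fire β:  (A=4, B=6, C=2, D=0, E=4, F=0, G=6) → (A=4, B=7, C=2, D=0, E=4, F=0, G=7)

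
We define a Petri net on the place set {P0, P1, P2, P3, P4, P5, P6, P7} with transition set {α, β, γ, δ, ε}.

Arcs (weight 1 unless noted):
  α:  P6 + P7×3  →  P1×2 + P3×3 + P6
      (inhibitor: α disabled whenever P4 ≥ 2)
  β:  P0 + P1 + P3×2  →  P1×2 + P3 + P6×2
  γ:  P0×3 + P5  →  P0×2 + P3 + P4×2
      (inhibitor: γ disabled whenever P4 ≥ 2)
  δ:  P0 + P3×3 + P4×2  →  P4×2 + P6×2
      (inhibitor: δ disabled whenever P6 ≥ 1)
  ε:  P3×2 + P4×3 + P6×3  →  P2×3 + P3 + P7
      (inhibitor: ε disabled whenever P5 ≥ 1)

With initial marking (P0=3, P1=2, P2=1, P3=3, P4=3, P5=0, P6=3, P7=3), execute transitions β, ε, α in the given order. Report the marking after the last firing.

step 1: fire β:  (P0=3, P1=2, P2=1, P3=3, P4=3, P5=0, P6=3, P7=3) → (P0=2, P1=3, P2=1, P3=2, P4=3, P5=0, P6=5, P7=3)
step 2: fire ε:  (P0=2, P1=3, P2=1, P3=2, P4=3, P5=0, P6=5, P7=3) → (P0=2, P1=3, P2=4, P3=1, P4=0, P5=0, P6=2, P7=4)
step 3: fire α:  (P0=2, P1=3, P2=4, P3=1, P4=0, P5=0, P6=2, P7=4) → (P0=2, P1=5, P2=4, P3=4, P4=0, P5=0, P6=2, P7=1)

(P0=2, P1=5, P2=4, P3=4, P4=0, P5=0, P6=2, P7=1)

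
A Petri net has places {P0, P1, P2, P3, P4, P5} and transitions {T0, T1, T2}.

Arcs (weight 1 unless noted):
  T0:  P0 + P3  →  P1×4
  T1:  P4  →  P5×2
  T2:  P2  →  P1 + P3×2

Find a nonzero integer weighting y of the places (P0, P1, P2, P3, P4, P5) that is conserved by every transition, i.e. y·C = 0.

y = (P0:4, P1:1, P2:1, P3:0, P4:0, P5:0)

Incidence matrix C (rows=places, cols=transitions):
       T0   T1   T2
   P0  -1    0    0
   P1   4    0    1
   P2   0    0   -1
   P3  -1    0    2
   P4   0   -1    0
   P5   0    2    0

Candidate y = [4, 1, 1, 0, 0, 0]; check y·C column-wise:
  col T0: 4·-1 + 1·4 + 1·0 + 0·-1 = 0
  col T1: 4·0 + 1·0 + 1·0 + 0·-1 + 0·2 = 0
  col T2: 4·0 + 1·1 + 1·-1 + 0·2 = 0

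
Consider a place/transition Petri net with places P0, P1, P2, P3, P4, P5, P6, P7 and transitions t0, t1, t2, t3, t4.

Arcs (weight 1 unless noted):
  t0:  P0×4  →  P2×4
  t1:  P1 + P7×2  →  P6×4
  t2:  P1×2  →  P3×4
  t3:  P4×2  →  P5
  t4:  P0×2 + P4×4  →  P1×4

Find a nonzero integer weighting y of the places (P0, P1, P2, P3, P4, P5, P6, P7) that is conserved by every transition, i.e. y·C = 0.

Incidence matrix C (rows=places, cols=transitions):
       t0   t1   t2   t3   t4
   P0  -4    0    0    0   -2
   P1   0   -1   -2    0    4
   P2   4    0    0    0    0
   P3   0    0    4    0    0
   P4   0    0    0   -2   -4
   P5   0    0    0    1    0
   P6   0    4    0    0    0
   P7   0   -2    0    0    0

Candidate y = [2, 0, 2, 0, -1, -2, 0, 0]; check y·C column-wise:
  col t0: 2·-4 + 2·4 + -1·0 + -2·0 = 0
  col t1: 2·0 + 0·-1 + 2·0 + -1·0 + -2·0 + 0·4 + 0·-2 = 0
  col t2: 2·0 + 0·-2 + 2·0 + 0·4 + -1·0 + -2·0 = 0
  col t3: 2·0 + 2·0 + -1·-2 + -2·1 = 0
  col t4: 2·-2 + 0·4 + 2·0 + -1·-4 + -2·0 = 0

y = (P0:2, P1:0, P2:2, P3:0, P4:-1, P5:-2, P6:0, P7:0)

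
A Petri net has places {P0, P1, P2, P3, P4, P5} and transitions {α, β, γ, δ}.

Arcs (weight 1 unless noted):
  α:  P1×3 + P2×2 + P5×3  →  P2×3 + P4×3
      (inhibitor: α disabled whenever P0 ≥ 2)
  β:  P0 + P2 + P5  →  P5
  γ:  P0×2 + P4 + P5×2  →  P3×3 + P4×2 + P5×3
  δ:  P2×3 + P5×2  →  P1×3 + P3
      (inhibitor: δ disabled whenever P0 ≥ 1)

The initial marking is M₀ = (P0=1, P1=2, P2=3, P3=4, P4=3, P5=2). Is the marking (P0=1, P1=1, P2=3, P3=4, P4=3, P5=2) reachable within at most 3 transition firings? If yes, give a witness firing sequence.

depth 0: 1 marking
depth 1: 2 markings reached so far
depth 2: 2 markings reached so far
(frontier empty at depth 2; search complete)
target is not among the 2 markings reachable within 3 steps

NO — not reachable within 3 firings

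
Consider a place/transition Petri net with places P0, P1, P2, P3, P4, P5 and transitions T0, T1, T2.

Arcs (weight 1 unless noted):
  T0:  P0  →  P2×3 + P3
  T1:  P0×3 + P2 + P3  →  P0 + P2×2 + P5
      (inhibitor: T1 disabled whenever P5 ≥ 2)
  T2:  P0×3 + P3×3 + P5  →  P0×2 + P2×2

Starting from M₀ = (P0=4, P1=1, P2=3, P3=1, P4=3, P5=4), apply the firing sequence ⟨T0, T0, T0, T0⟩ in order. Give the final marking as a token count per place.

step 1: fire T0:  (P0=4, P1=1, P2=3, P3=1, P4=3, P5=4) → (P0=3, P1=1, P2=6, P3=2, P4=3, P5=4)
step 2: fire T0:  (P0=3, P1=1, P2=6, P3=2, P4=3, P5=4) → (P0=2, P1=1, P2=9, P3=3, P4=3, P5=4)
step 3: fire T0:  (P0=2, P1=1, P2=9, P3=3, P4=3, P5=4) → (P0=1, P1=1, P2=12, P3=4, P4=3, P5=4)
step 4: fire T0:  (P0=1, P1=1, P2=12, P3=4, P4=3, P5=4) → (P0=0, P1=1, P2=15, P3=5, P4=3, P5=4)

(P0=0, P1=1, P2=15, P3=5, P4=3, P5=4)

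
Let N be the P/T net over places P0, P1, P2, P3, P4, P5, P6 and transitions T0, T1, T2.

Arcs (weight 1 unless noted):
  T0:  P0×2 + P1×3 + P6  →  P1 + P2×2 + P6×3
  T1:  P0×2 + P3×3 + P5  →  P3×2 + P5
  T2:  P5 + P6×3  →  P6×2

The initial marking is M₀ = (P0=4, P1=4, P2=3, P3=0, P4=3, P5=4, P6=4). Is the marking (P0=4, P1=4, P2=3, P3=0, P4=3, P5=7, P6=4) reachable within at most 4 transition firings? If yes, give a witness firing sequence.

NO — not reachable within 4 firings

depth 0: 1 marking
depth 1: 3 markings reached so far
depth 2: 5 markings reached so far
depth 3: 6 markings reached so far
depth 4: 7 markings reached so far
target is not among the 7 markings reachable within 4 steps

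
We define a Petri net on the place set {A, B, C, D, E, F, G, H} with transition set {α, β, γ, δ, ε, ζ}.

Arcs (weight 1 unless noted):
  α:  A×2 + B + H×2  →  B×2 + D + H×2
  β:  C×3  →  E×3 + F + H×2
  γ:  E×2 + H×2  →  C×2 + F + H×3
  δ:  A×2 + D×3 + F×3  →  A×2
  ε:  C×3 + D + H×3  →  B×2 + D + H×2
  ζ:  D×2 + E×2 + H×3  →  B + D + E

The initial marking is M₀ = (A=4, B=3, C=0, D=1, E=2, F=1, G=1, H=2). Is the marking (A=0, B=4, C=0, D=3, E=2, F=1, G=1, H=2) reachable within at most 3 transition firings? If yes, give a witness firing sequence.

NO — not reachable within 3 firings

depth 0: 1 marking
depth 1: 3 markings reached so far
depth 2: 5 markings reached so far
depth 3: 6 markings reached so far
target is not among the 6 markings reachable within 3 steps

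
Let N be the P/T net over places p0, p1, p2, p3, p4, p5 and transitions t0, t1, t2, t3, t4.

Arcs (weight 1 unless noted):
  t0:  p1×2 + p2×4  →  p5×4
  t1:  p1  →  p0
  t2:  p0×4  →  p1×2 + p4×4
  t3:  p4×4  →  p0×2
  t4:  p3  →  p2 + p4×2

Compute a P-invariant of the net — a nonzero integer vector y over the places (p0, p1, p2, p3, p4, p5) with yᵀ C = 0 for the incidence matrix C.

y = (p0:2, p1:2, p2:-1, p3:1, p4:1, p5:0)

Incidence matrix C (rows=places, cols=transitions):
       t0   t1   t2   t3   t4
   p0   0    1   -4    2    0
   p1  -2   -1    2    0    0
   p2  -4    0    0    0    1
   p3   0    0    0    0   -1
   p4   0    0    4   -4    2
   p5   4    0    0    0    0

Candidate y = [2, 2, -1, 1, 1, 0]; check y·C column-wise:
  col t0: 2·0 + 2·-2 + -1·-4 + 1·0 + 1·0 + 0·4 = 0
  col t1: 2·1 + 2·-1 + -1·0 + 1·0 + 1·0 = 0
  col t2: 2·-4 + 2·2 + -1·0 + 1·0 + 1·4 = 0
  col t3: 2·2 + 2·0 + -1·0 + 1·0 + 1·-4 = 0
  col t4: 2·0 + 2·0 + -1·1 + 1·-1 + 1·2 = 0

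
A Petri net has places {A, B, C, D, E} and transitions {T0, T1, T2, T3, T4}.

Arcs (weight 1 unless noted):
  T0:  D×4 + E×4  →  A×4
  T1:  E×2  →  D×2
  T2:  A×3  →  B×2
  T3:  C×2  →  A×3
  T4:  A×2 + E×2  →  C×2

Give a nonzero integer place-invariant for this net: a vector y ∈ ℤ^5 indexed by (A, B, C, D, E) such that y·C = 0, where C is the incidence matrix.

y = (A:2, B:3, C:3, D:1, E:1)

Incidence matrix C (rows=places, cols=transitions):
       T0   T1   T2   T3   T4
    A   4    0   -3    3   -2
    B   0    0    2    0    0
    C   0    0    0   -2    2
    D  -4    2    0    0    0
    E  -4   -2    0    0   -2

Candidate y = [2, 3, 3, 1, 1]; check y·C column-wise:
  col T0: 2·4 + 3·0 + 3·0 + 1·-4 + 1·-4 = 0
  col T1: 2·0 + 3·0 + 3·0 + 1·2 + 1·-2 = 0
  col T2: 2·-3 + 3·2 + 3·0 + 1·0 + 1·0 = 0
  col T3: 2·3 + 3·0 + 3·-2 + 1·0 + 1·0 = 0
  col T4: 2·-2 + 3·0 + 3·2 + 1·0 + 1·-2 = 0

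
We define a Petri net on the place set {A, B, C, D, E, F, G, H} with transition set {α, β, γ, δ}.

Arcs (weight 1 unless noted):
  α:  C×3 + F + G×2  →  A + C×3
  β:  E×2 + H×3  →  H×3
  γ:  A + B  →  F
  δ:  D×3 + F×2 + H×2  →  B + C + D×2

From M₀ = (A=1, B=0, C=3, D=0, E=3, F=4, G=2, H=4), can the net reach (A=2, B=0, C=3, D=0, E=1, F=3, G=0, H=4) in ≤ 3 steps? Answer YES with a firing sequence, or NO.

YES — reachable via ⟨α, β⟩ (2 firings)

step 1: fire α:  (A=1, B=0, C=3, D=0, E=3, F=4, G=2, H=4) → (A=2, B=0, C=3, D=0, E=3, F=3, G=0, H=4)
step 2: fire β:  (A=2, B=0, C=3, D=0, E=3, F=3, G=0, H=4) → (A=2, B=0, C=3, D=0, E=1, F=3, G=0, H=4)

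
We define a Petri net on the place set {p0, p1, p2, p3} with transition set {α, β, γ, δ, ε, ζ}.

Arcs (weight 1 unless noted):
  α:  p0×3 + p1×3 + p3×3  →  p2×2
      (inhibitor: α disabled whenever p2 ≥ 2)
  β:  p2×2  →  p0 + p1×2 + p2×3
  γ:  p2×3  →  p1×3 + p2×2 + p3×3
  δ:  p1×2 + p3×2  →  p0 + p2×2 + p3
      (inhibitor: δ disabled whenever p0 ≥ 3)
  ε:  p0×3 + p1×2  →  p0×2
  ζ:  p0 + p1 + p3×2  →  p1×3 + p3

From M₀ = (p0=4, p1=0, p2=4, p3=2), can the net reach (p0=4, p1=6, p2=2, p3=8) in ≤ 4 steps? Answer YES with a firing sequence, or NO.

YES — reachable via ⟨γ, γ⟩ (2 firings)

step 1: fire γ:  (p0=4, p1=0, p2=4, p3=2) → (p0=4, p1=3, p2=3, p3=5)
step 2: fire γ:  (p0=4, p1=3, p2=3, p3=5) → (p0=4, p1=6, p2=2, p3=8)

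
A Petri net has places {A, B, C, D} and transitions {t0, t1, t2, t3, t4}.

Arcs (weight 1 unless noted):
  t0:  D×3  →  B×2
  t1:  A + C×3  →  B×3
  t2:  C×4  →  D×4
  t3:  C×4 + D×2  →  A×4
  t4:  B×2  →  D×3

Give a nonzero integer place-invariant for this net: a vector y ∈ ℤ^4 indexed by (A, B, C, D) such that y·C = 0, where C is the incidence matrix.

Incidence matrix C (rows=places, cols=transitions):
       t0   t1   t2   t3   t4
    A   0   -1    0    4    0
    B   2    3    0    0   -2
    C   0   -3   -4   -4    0
    D  -3    0    4   -2    3

Candidate y = [3, 3, 2, 2]; check y·C column-wise:
  col t0: 3·0 + 3·2 + 2·0 + 2·-3 = 0
  col t1: 3·-1 + 3·3 + 2·-3 + 2·0 = 0
  col t2: 3·0 + 3·0 + 2·-4 + 2·4 = 0
  col t3: 3·4 + 3·0 + 2·-4 + 2·-2 = 0
  col t4: 3·0 + 3·-2 + 2·0 + 2·3 = 0

y = (A:3, B:3, C:2, D:2)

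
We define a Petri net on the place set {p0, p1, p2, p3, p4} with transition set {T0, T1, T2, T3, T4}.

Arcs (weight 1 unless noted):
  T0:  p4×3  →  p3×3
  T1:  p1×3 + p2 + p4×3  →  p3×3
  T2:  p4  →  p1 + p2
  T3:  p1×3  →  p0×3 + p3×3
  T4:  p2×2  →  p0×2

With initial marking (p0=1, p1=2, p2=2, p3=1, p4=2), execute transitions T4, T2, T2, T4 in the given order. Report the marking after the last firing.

step 1: fire T4:  (p0=1, p1=2, p2=2, p3=1, p4=2) → (p0=3, p1=2, p2=0, p3=1, p4=2)
step 2: fire T2:  (p0=3, p1=2, p2=0, p3=1, p4=2) → (p0=3, p1=3, p2=1, p3=1, p4=1)
step 3: fire T2:  (p0=3, p1=3, p2=1, p3=1, p4=1) → (p0=3, p1=4, p2=2, p3=1, p4=0)
step 4: fire T4:  (p0=3, p1=4, p2=2, p3=1, p4=0) → (p0=5, p1=4, p2=0, p3=1, p4=0)

(p0=5, p1=4, p2=0, p3=1, p4=0)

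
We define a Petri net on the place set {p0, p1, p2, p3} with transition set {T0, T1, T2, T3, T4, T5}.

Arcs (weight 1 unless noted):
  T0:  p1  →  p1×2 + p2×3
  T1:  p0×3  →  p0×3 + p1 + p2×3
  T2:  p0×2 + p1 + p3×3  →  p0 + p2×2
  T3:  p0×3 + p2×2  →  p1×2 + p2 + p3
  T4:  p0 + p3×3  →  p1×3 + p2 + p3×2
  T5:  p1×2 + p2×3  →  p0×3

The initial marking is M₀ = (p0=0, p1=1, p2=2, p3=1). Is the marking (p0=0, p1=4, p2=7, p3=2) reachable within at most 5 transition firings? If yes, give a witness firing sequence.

step 1: fire T0:  (p0=0, p1=1, p2=2, p3=1) → (p0=0, p1=2, p2=5, p3=1)
step 2: fire T0:  (p0=0, p1=2, p2=5, p3=1) → (p0=0, p1=3, p2=8, p3=1)
step 3: fire T0:  (p0=0, p1=3, p2=8, p3=1) → (p0=0, p1=4, p2=11, p3=1)
step 4: fire T5:  (p0=0, p1=4, p2=11, p3=1) → (p0=3, p1=2, p2=8, p3=1)
step 5: fire T3:  (p0=3, p1=2, p2=8, p3=1) → (p0=0, p1=4, p2=7, p3=2)

YES — reachable via ⟨T0, T0, T0, T5, T3⟩ (5 firings)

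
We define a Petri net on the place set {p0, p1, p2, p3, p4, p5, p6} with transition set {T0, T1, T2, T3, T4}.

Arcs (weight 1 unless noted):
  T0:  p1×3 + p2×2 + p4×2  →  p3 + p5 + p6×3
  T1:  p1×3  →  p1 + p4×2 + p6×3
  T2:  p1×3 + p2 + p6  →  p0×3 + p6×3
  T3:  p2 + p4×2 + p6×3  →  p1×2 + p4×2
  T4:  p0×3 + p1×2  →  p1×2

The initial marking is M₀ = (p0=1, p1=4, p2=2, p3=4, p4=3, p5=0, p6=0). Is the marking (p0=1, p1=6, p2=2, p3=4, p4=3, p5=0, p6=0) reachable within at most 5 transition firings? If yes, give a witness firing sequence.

depth 0: 1 marking
depth 1: 3 markings reached so far
depth 2: 4 markings reached so far
depth 3: 5 markings reached so far
depth 4: 6 markings reached so far
depth 5: 7 markings reached so far
target is not among the 7 markings reachable within 5 steps

NO — not reachable within 5 firings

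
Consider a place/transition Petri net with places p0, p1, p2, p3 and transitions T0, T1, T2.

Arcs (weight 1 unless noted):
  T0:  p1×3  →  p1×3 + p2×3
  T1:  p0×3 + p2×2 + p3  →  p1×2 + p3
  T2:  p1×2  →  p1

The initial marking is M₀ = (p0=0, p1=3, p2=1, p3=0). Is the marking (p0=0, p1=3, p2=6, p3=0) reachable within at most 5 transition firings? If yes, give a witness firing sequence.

NO — not reachable within 5 firings

depth 0: 1 marking
depth 1: 3 markings reached so far
depth 2: 6 markings reached so far
depth 3: 9 markings reached so far
depth 4: 12 markings reached so far
depth 5: 15 markings reached so far
target is not among the 15 markings reachable within 5 steps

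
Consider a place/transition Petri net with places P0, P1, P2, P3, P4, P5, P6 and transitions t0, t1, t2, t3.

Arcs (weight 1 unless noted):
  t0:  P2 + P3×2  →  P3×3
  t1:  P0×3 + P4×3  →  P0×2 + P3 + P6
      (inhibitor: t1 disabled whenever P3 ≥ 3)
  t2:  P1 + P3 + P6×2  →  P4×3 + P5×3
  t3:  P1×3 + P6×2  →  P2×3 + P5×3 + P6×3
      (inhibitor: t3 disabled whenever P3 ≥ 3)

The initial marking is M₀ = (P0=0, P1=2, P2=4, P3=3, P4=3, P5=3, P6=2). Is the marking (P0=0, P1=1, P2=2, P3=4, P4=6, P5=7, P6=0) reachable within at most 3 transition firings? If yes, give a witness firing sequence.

NO — not reachable within 3 firings

depth 0: 1 marking
depth 1: 3 markings reached so far
depth 2: 5 markings reached so far
depth 3: 7 markings reached so far
target is not among the 7 markings reachable within 3 steps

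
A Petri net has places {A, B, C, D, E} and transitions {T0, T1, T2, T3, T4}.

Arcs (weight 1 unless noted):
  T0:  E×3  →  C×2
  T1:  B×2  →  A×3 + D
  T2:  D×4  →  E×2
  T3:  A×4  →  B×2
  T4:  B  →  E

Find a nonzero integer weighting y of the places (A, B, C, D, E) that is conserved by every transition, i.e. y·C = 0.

Incidence matrix C (rows=places, cols=transitions):
       T0   T1   T2   T3   T4
    A   0    3    0   -4    0
    B   0   -2    0    2   -1
    C   2    0    0    0    0
    D   0    1   -4    0    0
    E  -3    0    2    0    1

Candidate y = [1, 2, 3, 1, 2]; check y·C column-wise:
  col T0: 1·0 + 2·0 + 3·2 + 1·0 + 2·-3 = 0
  col T1: 1·3 + 2·-2 + 3·0 + 1·1 + 2·0 = 0
  col T2: 1·0 + 2·0 + 3·0 + 1·-4 + 2·2 = 0
  col T3: 1·-4 + 2·2 + 3·0 + 1·0 + 2·0 = 0
  col T4: 1·0 + 2·-1 + 3·0 + 1·0 + 2·1 = 0

y = (A:1, B:2, C:3, D:1, E:2)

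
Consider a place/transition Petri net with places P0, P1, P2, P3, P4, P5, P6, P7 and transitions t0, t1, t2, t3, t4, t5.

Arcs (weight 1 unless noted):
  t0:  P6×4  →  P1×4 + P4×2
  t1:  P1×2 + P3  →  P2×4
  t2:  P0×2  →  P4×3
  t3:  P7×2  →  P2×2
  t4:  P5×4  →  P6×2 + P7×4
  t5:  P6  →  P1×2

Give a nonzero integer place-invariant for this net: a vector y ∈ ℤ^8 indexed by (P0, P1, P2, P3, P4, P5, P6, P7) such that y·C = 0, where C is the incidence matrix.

y = (P0:3, P1:1, P2:0, P3:-2, P4:2, P5:1, P6:2, P7:0)

Incidence matrix C (rows=places, cols=transitions):
       t0   t1   t2   t3   t4   t5
   P0   0    0   -2    0    0    0
   P1   4   -2    0    0    0    2
   P2   0    4    0    2    0    0
   P3   0   -1    0    0    0    0
   P4   2    0    3    0    0    0
   P5   0    0    0    0   -4    0
   P6  -4    0    0    0    2   -1
   P7   0    0    0   -2    4    0

Candidate y = [3, 1, 0, -2, 2, 1, 2, 0]; check y·C column-wise:
  col t0: 3·0 + 1·4 + -2·0 + 2·2 + 1·0 + 2·-4 = 0
  col t1: 3·0 + 1·-2 + 0·4 + -2·-1 + 2·0 + 1·0 + 2·0 = 0
  col t2: 3·-2 + 1·0 + -2·0 + 2·3 + 1·0 + 2·0 = 0
  col t3: 3·0 + 1·0 + 0·2 + -2·0 + 2·0 + 1·0 + 2·0 + 0·-2 = 0
  col t4: 3·0 + 1·0 + -2·0 + 2·0 + 1·-4 + 2·2 + 0·4 = 0
  col t5: 3·0 + 1·2 + -2·0 + 2·0 + 1·0 + 2·-1 = 0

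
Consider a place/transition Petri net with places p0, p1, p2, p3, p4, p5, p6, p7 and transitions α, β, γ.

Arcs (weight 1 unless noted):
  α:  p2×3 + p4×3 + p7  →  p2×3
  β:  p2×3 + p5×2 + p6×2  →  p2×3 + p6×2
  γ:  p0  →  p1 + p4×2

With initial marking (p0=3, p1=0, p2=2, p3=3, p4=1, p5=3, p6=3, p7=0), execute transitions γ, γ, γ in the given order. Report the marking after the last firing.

(p0=0, p1=3, p2=2, p3=3, p4=7, p5=3, p6=3, p7=0)

step 1: fire γ:  (p0=3, p1=0, p2=2, p3=3, p4=1, p5=3, p6=3, p7=0) → (p0=2, p1=1, p2=2, p3=3, p4=3, p5=3, p6=3, p7=0)
step 2: fire γ:  (p0=2, p1=1, p2=2, p3=3, p4=3, p5=3, p6=3, p7=0) → (p0=1, p1=2, p2=2, p3=3, p4=5, p5=3, p6=3, p7=0)
step 3: fire γ:  (p0=1, p1=2, p2=2, p3=3, p4=5, p5=3, p6=3, p7=0) → (p0=0, p1=3, p2=2, p3=3, p4=7, p5=3, p6=3, p7=0)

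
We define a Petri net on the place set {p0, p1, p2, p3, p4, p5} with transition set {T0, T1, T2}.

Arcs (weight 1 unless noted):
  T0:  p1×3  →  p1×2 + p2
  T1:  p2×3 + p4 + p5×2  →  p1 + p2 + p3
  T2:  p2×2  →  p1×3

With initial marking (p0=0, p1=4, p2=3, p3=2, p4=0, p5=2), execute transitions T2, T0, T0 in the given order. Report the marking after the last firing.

step 1: fire T2:  (p0=0, p1=4, p2=3, p3=2, p4=0, p5=2) → (p0=0, p1=7, p2=1, p3=2, p4=0, p5=2)
step 2: fire T0:  (p0=0, p1=7, p2=1, p3=2, p4=0, p5=2) → (p0=0, p1=6, p2=2, p3=2, p4=0, p5=2)
step 3: fire T0:  (p0=0, p1=6, p2=2, p3=2, p4=0, p5=2) → (p0=0, p1=5, p2=3, p3=2, p4=0, p5=2)

(p0=0, p1=5, p2=3, p3=2, p4=0, p5=2)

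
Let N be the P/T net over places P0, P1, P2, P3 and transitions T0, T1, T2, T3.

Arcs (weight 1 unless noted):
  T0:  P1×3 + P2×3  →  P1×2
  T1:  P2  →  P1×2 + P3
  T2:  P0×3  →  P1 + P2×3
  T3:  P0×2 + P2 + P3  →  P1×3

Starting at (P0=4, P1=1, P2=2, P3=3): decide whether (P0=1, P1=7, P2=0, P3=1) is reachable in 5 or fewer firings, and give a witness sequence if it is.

NO — not reachable within 5 firings

depth 0: 1 marking
depth 1: 4 markings reached so far
depth 2: 8 markings reached so far
depth 3: 10 markings reached so far
depth 4: 12 markings reached so far
depth 5: 13 markings reached so far
target is not among the 13 markings reachable within 5 steps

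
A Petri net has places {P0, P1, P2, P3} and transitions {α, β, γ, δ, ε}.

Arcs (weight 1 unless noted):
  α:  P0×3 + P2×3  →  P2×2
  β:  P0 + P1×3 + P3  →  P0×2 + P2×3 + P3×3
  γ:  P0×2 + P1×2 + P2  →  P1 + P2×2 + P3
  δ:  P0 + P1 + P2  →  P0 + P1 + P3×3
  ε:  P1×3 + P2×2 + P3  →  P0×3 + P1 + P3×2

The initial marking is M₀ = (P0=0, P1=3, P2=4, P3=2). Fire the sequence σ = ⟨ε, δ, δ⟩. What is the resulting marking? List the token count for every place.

step 1: fire ε:  (P0=0, P1=3, P2=4, P3=2) → (P0=3, P1=1, P2=2, P3=3)
step 2: fire δ:  (P0=3, P1=1, P2=2, P3=3) → (P0=3, P1=1, P2=1, P3=6)
step 3: fire δ:  (P0=3, P1=1, P2=1, P3=6) → (P0=3, P1=1, P2=0, P3=9)

(P0=3, P1=1, P2=0, P3=9)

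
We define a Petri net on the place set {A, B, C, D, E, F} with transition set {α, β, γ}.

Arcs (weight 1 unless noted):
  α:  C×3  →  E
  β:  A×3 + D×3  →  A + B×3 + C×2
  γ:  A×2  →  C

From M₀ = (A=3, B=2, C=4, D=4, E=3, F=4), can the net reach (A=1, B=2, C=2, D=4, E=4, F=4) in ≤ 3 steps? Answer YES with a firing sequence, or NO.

YES — reachable via ⟨α, γ⟩ (2 firings)

step 1: fire α:  (A=3, B=2, C=4, D=4, E=3, F=4) → (A=3, B=2, C=1, D=4, E=4, F=4)
step 2: fire γ:  (A=3, B=2, C=1, D=4, E=4, F=4) → (A=1, B=2, C=2, D=4, E=4, F=4)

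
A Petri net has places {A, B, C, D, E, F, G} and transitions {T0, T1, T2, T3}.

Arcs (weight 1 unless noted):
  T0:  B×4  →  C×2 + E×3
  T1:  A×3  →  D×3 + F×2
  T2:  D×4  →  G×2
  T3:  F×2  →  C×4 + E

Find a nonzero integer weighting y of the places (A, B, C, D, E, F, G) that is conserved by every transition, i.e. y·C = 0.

y = (A:0, B:5, C:-2, D:0, E:8, F:0, G:0)

Incidence matrix C (rows=places, cols=transitions):
       T0   T1   T2   T3
    A   0   -3    0    0
    B  -4    0    0    0
    C   2    0    0    4
    D   0    3   -4    0
    E   3    0    0    1
    F   0    2    0   -2
    G   0    0    2    0

Candidate y = [0, 5, -2, 0, 8, 0, 0]; check y·C column-wise:
  col T0: 5·-4 + -2·2 + 8·3 = 0
  col T1: 0·-3 + 5·0 + -2·0 + 0·3 + 8·0 + 0·2 = 0
  col T2: 5·0 + -2·0 + 0·-4 + 8·0 + 0·2 = 0
  col T3: 5·0 + -2·4 + 8·1 + 0·-2 = 0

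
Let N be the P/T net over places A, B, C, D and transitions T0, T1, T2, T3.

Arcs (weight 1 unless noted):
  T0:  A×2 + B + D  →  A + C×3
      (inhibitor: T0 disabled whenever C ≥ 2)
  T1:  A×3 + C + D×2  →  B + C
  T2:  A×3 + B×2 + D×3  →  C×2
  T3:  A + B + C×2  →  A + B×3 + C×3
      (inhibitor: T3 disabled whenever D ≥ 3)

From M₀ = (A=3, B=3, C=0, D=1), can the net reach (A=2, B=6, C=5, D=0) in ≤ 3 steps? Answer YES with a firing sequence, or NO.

YES — reachable via ⟨T0, T3, T3⟩ (3 firings)

step 1: fire T0:  (A=3, B=3, C=0, D=1) → (A=2, B=2, C=3, D=0)
step 2: fire T3:  (A=2, B=2, C=3, D=0) → (A=2, B=4, C=4, D=0)
step 3: fire T3:  (A=2, B=4, C=4, D=0) → (A=2, B=6, C=5, D=0)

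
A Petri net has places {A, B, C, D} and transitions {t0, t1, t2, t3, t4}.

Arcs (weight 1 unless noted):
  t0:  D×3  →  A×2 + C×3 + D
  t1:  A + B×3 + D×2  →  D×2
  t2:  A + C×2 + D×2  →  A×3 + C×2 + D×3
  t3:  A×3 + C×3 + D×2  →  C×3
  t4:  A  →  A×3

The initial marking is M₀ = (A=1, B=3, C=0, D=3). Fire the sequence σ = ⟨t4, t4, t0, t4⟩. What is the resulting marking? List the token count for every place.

(A=9, B=3, C=3, D=1)

step 1: fire t4:  (A=1, B=3, C=0, D=3) → (A=3, B=3, C=0, D=3)
step 2: fire t4:  (A=3, B=3, C=0, D=3) → (A=5, B=3, C=0, D=3)
step 3: fire t0:  (A=5, B=3, C=0, D=3) → (A=7, B=3, C=3, D=1)
step 4: fire t4:  (A=7, B=3, C=3, D=1) → (A=9, B=3, C=3, D=1)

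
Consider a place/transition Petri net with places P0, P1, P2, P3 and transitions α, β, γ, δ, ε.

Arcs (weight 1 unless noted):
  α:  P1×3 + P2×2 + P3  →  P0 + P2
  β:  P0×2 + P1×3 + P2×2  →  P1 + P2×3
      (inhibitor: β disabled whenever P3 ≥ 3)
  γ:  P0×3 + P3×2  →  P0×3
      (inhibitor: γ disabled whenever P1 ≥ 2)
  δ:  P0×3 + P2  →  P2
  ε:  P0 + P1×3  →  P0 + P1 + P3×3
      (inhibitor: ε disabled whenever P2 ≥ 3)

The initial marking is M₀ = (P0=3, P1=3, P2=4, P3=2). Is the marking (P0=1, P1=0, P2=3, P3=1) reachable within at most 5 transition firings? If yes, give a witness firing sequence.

YES — reachable via ⟨α, δ⟩ (2 firings)

step 1: fire α:  (P0=3, P1=3, P2=4, P3=2) → (P0=4, P1=0, P2=3, P3=1)
step 2: fire δ:  (P0=4, P1=0, P2=3, P3=1) → (P0=1, P1=0, P2=3, P3=1)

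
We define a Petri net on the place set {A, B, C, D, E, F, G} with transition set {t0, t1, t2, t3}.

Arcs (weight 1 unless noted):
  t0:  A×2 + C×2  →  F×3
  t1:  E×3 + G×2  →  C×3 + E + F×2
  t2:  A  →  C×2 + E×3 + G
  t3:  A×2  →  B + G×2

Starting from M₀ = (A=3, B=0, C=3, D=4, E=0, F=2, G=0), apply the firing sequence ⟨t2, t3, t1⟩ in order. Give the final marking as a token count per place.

step 1: fire t2:  (A=3, B=0, C=3, D=4, E=0, F=2, G=0) → (A=2, B=0, C=5, D=4, E=3, F=2, G=1)
step 2: fire t3:  (A=2, B=0, C=5, D=4, E=3, F=2, G=1) → (A=0, B=1, C=5, D=4, E=3, F=2, G=3)
step 3: fire t1:  (A=0, B=1, C=5, D=4, E=3, F=2, G=3) → (A=0, B=1, C=8, D=4, E=1, F=4, G=1)

(A=0, B=1, C=8, D=4, E=1, F=4, G=1)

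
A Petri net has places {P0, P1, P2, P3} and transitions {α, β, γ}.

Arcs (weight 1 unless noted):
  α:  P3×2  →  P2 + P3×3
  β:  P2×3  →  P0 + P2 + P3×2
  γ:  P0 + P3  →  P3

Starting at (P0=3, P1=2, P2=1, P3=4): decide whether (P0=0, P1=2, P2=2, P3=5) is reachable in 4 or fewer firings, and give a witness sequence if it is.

step 1: fire α:  (P0=3, P1=2, P2=1, P3=4) → (P0=3, P1=2, P2=2, P3=5)
step 2: fire γ:  (P0=3, P1=2, P2=2, P3=5) → (P0=2, P1=2, P2=2, P3=5)
step 3: fire γ:  (P0=2, P1=2, P2=2, P3=5) → (P0=1, P1=2, P2=2, P3=5)
step 4: fire γ:  (P0=1, P1=2, P2=2, P3=5) → (P0=0, P1=2, P2=2, P3=5)

YES — reachable via ⟨α, γ, γ, γ⟩ (4 firings)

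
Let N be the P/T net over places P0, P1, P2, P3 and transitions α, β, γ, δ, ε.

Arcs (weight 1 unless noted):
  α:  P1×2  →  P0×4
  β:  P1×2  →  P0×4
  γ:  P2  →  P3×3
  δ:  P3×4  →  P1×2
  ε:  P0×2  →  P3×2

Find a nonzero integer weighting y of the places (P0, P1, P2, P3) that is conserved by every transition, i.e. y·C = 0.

y = (P0:1, P1:2, P2:3, P3:1)

Incidence matrix C (rows=places, cols=transitions):
        α    β    γ    δ    ε
   P0   4    4    0    0   -2
   P1  -2   -2    0    2    0
   P2   0    0   -1    0    0
   P3   0    0    3   -4    2

Candidate y = [1, 2, 3, 1]; check y·C column-wise:
  col α: 1·4 + 2·-2 + 3·0 + 1·0 = 0
  col β: 1·4 + 2·-2 + 3·0 + 1·0 = 0
  col γ: 1·0 + 2·0 + 3·-1 + 1·3 = 0
  col δ: 1·0 + 2·2 + 3·0 + 1·-4 = 0
  col ε: 1·-2 + 2·0 + 3·0 + 1·2 = 0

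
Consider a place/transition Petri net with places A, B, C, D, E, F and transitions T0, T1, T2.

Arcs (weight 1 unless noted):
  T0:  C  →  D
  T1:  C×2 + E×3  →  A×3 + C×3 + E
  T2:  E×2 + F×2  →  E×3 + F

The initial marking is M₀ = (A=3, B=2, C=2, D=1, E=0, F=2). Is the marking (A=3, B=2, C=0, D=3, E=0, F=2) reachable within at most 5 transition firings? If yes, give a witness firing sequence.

step 1: fire T0:  (A=3, B=2, C=2, D=1, E=0, F=2) → (A=3, B=2, C=1, D=2, E=0, F=2)
step 2: fire T0:  (A=3, B=2, C=1, D=2, E=0, F=2) → (A=3, B=2, C=0, D=3, E=0, F=2)

YES — reachable via ⟨T0, T0⟩ (2 firings)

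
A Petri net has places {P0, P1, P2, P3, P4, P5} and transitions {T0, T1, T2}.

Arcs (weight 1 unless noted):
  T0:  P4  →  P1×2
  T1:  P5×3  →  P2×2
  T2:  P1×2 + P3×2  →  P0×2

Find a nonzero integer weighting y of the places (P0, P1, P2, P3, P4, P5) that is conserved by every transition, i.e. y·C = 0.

y = (P0:1, P1:0, P2:0, P3:1, P4:0, P5:0)

Incidence matrix C (rows=places, cols=transitions):
       T0   T1   T2
   P0   0    0    2
   P1   2    0   -2
   P2   0    2    0
   P3   0    0   -2
   P4  -1    0    0
   P5   0   -3    0

Candidate y = [1, 0, 0, 1, 0, 0]; check y·C column-wise:
  col T0: 1·0 + 0·2 + 1·0 + 0·-1 = 0
  col T1: 1·0 + 0·2 + 1·0 + 0·-3 = 0
  col T2: 1·2 + 0·-2 + 1·-2 = 0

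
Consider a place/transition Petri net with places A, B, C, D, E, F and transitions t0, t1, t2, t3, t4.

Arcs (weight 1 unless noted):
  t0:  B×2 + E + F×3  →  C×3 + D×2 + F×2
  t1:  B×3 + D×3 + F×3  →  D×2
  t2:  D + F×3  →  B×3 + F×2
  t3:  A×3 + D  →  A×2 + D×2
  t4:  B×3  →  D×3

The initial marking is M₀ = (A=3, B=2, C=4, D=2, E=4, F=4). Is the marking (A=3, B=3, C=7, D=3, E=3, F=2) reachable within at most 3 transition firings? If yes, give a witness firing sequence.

step 1: fire t0:  (A=3, B=2, C=4, D=2, E=4, F=4) → (A=3, B=0, C=7, D=4, E=3, F=3)
step 2: fire t2:  (A=3, B=0, C=7, D=4, E=3, F=3) → (A=3, B=3, C=7, D=3, E=3, F=2)

YES — reachable via ⟨t0, t2⟩ (2 firings)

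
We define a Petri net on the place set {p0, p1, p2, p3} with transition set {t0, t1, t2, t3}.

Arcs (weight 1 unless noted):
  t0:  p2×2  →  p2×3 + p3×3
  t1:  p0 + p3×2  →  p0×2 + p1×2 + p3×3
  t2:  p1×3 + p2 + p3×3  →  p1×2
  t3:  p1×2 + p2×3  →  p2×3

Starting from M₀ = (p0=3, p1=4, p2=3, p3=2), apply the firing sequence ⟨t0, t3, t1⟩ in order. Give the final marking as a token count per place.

(p0=4, p1=4, p2=4, p3=6)

step 1: fire t0:  (p0=3, p1=4, p2=3, p3=2) → (p0=3, p1=4, p2=4, p3=5)
step 2: fire t3:  (p0=3, p1=4, p2=4, p3=5) → (p0=3, p1=2, p2=4, p3=5)
step 3: fire t1:  (p0=3, p1=2, p2=4, p3=5) → (p0=4, p1=4, p2=4, p3=6)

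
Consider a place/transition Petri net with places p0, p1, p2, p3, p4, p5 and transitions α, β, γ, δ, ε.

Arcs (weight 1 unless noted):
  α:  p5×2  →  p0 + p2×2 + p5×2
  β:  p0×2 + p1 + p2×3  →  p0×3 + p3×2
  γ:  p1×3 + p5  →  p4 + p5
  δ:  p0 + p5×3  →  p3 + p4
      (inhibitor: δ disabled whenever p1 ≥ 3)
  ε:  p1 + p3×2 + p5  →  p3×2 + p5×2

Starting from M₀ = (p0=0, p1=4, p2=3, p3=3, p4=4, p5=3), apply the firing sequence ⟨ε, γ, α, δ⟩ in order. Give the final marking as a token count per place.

(p0=0, p1=0, p2=5, p3=4, p4=6, p5=1)

step 1: fire ε:  (p0=0, p1=4, p2=3, p3=3, p4=4, p5=3) → (p0=0, p1=3, p2=3, p3=3, p4=4, p5=4)
step 2: fire γ:  (p0=0, p1=3, p2=3, p3=3, p4=4, p5=4) → (p0=0, p1=0, p2=3, p3=3, p4=5, p5=4)
step 3: fire α:  (p0=0, p1=0, p2=3, p3=3, p4=5, p5=4) → (p0=1, p1=0, p2=5, p3=3, p4=5, p5=4)
step 4: fire δ:  (p0=1, p1=0, p2=5, p3=3, p4=5, p5=4) → (p0=0, p1=0, p2=5, p3=4, p4=6, p5=1)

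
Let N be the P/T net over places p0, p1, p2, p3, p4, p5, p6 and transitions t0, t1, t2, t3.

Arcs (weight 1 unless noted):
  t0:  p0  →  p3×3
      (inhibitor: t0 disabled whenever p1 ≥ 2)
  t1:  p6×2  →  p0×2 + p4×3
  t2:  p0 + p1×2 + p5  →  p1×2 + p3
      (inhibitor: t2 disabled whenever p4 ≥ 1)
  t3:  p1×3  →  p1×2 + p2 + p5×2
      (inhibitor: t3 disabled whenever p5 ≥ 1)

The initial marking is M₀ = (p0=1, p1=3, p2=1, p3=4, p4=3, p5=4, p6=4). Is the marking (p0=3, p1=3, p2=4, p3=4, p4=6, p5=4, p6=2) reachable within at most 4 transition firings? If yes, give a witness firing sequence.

NO — not reachable within 4 firings

depth 0: 1 marking
depth 1: 2 markings reached so far
depth 2: 3 markings reached so far
depth 3: 3 markings reached so far
(frontier empty at depth 3; search complete)
target is not among the 3 markings reachable within 4 steps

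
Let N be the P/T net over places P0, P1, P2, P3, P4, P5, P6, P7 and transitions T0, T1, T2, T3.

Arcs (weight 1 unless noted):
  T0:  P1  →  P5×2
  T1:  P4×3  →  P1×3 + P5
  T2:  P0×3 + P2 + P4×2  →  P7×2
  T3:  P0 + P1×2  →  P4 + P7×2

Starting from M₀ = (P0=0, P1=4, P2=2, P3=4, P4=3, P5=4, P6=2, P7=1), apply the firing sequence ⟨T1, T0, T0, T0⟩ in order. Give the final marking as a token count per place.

(P0=0, P1=4, P2=2, P3=4, P4=0, P5=11, P6=2, P7=1)

step 1: fire T1:  (P0=0, P1=4, P2=2, P3=4, P4=3, P5=4, P6=2, P7=1) → (P0=0, P1=7, P2=2, P3=4, P4=0, P5=5, P6=2, P7=1)
step 2: fire T0:  (P0=0, P1=7, P2=2, P3=4, P4=0, P5=5, P6=2, P7=1) → (P0=0, P1=6, P2=2, P3=4, P4=0, P5=7, P6=2, P7=1)
step 3: fire T0:  (P0=0, P1=6, P2=2, P3=4, P4=0, P5=7, P6=2, P7=1) → (P0=0, P1=5, P2=2, P3=4, P4=0, P5=9, P6=2, P7=1)
step 4: fire T0:  (P0=0, P1=5, P2=2, P3=4, P4=0, P5=9, P6=2, P7=1) → (P0=0, P1=4, P2=2, P3=4, P4=0, P5=11, P6=2, P7=1)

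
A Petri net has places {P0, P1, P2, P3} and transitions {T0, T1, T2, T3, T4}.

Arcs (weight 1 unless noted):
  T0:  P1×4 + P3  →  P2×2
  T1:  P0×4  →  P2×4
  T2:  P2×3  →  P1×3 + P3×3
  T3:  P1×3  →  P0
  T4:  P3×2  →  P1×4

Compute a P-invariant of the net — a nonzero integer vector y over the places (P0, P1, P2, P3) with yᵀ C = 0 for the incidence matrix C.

y = (P0:3, P1:1, P2:3, P3:2)

Incidence matrix C (rows=places, cols=transitions):
       T0   T1   T2   T3   T4
   P0   0   -4    0    1    0
   P1  -4    0    3   -3    4
   P2   2    4   -3    0    0
   P3  -1    0    3    0   -2

Candidate y = [3, 1, 3, 2]; check y·C column-wise:
  col T0: 3·0 + 1·-4 + 3·2 + 2·-1 = 0
  col T1: 3·-4 + 1·0 + 3·4 + 2·0 = 0
  col T2: 3·0 + 1·3 + 3·-3 + 2·3 = 0
  col T3: 3·1 + 1·-3 + 3·0 + 2·0 = 0
  col T4: 3·0 + 1·4 + 3·0 + 2·-2 = 0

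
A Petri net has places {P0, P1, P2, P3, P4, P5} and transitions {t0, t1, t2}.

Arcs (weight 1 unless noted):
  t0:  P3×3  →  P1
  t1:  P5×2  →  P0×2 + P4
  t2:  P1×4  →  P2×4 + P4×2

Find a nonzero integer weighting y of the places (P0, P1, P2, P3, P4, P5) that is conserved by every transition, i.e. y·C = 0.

Incidence matrix C (rows=places, cols=transitions):
       t0   t1   t2
   P0   0    2    0
   P1   1    0   -4
   P2   0    0    4
   P3  -3    0    0
   P4   0    1    2
   P5   0   -2    0

Candidate y = [0, 3, 3, 1, 0, 0]; check y·C column-wise:
  col t0: 3·1 + 3·0 + 1·-3 = 0
  col t1: 0·2 + 3·0 + 3·0 + 1·0 + 0·1 + 0·-2 = 0
  col t2: 3·-4 + 3·4 + 1·0 + 0·2 = 0

y = (P0:0, P1:3, P2:3, P3:1, P4:0, P5:0)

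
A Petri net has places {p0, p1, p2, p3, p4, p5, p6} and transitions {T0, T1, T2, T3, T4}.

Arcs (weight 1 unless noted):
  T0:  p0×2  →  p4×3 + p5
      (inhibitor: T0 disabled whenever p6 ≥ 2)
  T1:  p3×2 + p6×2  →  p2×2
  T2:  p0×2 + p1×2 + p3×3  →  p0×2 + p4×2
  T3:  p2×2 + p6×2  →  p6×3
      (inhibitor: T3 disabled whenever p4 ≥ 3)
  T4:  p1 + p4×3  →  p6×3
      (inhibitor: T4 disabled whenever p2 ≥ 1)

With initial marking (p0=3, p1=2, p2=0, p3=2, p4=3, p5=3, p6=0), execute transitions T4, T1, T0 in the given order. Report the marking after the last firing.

(p0=1, p1=1, p2=2, p3=0, p4=3, p5=4, p6=1)

step 1: fire T4:  (p0=3, p1=2, p2=0, p3=2, p4=3, p5=3, p6=0) → (p0=3, p1=1, p2=0, p3=2, p4=0, p5=3, p6=3)
step 2: fire T1:  (p0=3, p1=1, p2=0, p3=2, p4=0, p5=3, p6=3) → (p0=3, p1=1, p2=2, p3=0, p4=0, p5=3, p6=1)
step 3: fire T0:  (p0=3, p1=1, p2=2, p3=0, p4=0, p5=3, p6=1) → (p0=1, p1=1, p2=2, p3=0, p4=3, p5=4, p6=1)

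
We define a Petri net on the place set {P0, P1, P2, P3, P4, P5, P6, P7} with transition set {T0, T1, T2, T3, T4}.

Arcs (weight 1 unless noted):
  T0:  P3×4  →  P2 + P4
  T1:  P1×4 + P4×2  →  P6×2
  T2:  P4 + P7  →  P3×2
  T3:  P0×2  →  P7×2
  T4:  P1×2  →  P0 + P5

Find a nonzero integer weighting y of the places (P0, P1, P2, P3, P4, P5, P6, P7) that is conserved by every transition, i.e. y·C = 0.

y = (P0:0, P1:1, P2:-2, P3:-1, P4:-2, P5:2, P6:0, P7:0)

Incidence matrix C (rows=places, cols=transitions):
       T0   T1   T2   T3   T4
   P0   0    0    0   -2    1
   P1   0   -4    0    0   -2
   P2   1    0    0    0    0
   P3  -4    0    2    0    0
   P4   1   -2   -1    0    0
   P5   0    0    0    0    1
   P6   0    2    0    0    0
   P7   0    0   -1    2    0

Candidate y = [0, 1, -2, -1, -2, 2, 0, 0]; check y·C column-wise:
  col T0: 1·0 + -2·1 + -1·-4 + -2·1 + 2·0 = 0
  col T1: 1·-4 + -2·0 + -1·0 + -2·-2 + 2·0 + 0·2 = 0
  col T2: 1·0 + -2·0 + -1·2 + -2·-1 + 2·0 + 0·-1 = 0
  col T3: 0·-2 + 1·0 + -2·0 + -1·0 + -2·0 + 2·0 + 0·2 = 0
  col T4: 0·1 + 1·-2 + -2·0 + -1·0 + -2·0 + 2·1 = 0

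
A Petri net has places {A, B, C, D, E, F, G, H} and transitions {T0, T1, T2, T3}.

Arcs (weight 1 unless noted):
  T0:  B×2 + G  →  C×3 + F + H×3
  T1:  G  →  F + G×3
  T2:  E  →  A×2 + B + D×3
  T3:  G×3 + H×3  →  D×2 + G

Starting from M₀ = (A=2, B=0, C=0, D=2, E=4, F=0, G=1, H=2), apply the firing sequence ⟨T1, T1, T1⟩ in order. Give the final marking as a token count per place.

step 1: fire T1:  (A=2, B=0, C=0, D=2, E=4, F=0, G=1, H=2) → (A=2, B=0, C=0, D=2, E=4, F=1, G=3, H=2)
step 2: fire T1:  (A=2, B=0, C=0, D=2, E=4, F=1, G=3, H=2) → (A=2, B=0, C=0, D=2, E=4, F=2, G=5, H=2)
step 3: fire T1:  (A=2, B=0, C=0, D=2, E=4, F=2, G=5, H=2) → (A=2, B=0, C=0, D=2, E=4, F=3, G=7, H=2)

(A=2, B=0, C=0, D=2, E=4, F=3, G=7, H=2)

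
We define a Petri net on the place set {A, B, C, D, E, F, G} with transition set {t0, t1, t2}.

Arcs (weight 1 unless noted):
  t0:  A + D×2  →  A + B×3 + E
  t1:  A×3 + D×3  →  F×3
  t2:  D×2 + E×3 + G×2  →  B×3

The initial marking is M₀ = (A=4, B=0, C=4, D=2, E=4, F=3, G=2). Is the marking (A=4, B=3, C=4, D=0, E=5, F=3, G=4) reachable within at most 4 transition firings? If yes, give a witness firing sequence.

depth 0: 1 marking
depth 1: 3 markings reached so far
depth 2: 3 markings reached so far
(frontier empty at depth 2; search complete)
target is not among the 3 markings reachable within 4 steps

NO — not reachable within 4 firings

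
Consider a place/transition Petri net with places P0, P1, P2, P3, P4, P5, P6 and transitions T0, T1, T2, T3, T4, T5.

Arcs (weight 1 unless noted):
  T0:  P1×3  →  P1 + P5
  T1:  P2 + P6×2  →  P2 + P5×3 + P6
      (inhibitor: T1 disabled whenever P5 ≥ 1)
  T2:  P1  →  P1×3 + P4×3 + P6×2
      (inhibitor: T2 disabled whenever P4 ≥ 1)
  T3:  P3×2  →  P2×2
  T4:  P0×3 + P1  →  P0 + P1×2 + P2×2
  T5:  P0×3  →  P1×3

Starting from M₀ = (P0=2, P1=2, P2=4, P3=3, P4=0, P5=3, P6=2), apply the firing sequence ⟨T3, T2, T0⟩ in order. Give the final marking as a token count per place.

(P0=2, P1=2, P2=6, P3=1, P4=3, P5=4, P6=4)

step 1: fire T3:  (P0=2, P1=2, P2=4, P3=3, P4=0, P5=3, P6=2) → (P0=2, P1=2, P2=6, P3=1, P4=0, P5=3, P6=2)
step 2: fire T2:  (P0=2, P1=2, P2=6, P3=1, P4=0, P5=3, P6=2) → (P0=2, P1=4, P2=6, P3=1, P4=3, P5=3, P6=4)
step 3: fire T0:  (P0=2, P1=4, P2=6, P3=1, P4=3, P5=3, P6=4) → (P0=2, P1=2, P2=6, P3=1, P4=3, P5=4, P6=4)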